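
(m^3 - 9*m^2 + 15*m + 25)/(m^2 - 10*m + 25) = m + 1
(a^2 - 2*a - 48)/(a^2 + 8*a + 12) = (a - 8)/(a + 2)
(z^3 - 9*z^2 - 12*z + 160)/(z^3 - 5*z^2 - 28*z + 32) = (z - 5)/(z - 1)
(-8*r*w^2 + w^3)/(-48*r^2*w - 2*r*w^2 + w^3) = w/(6*r + w)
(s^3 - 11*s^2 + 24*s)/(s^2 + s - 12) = s*(s - 8)/(s + 4)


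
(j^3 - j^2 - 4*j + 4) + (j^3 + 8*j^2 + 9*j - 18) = 2*j^3 + 7*j^2 + 5*j - 14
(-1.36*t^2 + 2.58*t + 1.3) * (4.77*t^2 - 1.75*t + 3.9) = -6.4872*t^4 + 14.6866*t^3 - 3.618*t^2 + 7.787*t + 5.07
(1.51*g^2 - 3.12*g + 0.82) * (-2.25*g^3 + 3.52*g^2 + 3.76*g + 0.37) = -3.3975*g^5 + 12.3352*g^4 - 7.1498*g^3 - 8.2861*g^2 + 1.9288*g + 0.3034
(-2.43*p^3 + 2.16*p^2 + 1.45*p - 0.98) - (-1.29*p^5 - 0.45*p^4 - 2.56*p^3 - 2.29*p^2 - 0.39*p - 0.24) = 1.29*p^5 + 0.45*p^4 + 0.13*p^3 + 4.45*p^2 + 1.84*p - 0.74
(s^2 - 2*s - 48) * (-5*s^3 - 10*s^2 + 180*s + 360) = -5*s^5 + 440*s^3 + 480*s^2 - 9360*s - 17280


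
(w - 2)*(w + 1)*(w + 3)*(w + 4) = w^4 + 6*w^3 + 3*w^2 - 26*w - 24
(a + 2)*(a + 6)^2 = a^3 + 14*a^2 + 60*a + 72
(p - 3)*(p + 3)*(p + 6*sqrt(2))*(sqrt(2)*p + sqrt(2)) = sqrt(2)*p^4 + sqrt(2)*p^3 + 12*p^3 - 9*sqrt(2)*p^2 + 12*p^2 - 108*p - 9*sqrt(2)*p - 108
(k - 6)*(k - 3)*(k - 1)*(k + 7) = k^4 - 3*k^3 - 43*k^2 + 171*k - 126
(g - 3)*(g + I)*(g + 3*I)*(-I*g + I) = -I*g^4 + 4*g^3 + 4*I*g^3 - 16*g^2 + 12*g - 12*I*g + 9*I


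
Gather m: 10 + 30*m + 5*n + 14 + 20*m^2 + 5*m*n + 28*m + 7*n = 20*m^2 + m*(5*n + 58) + 12*n + 24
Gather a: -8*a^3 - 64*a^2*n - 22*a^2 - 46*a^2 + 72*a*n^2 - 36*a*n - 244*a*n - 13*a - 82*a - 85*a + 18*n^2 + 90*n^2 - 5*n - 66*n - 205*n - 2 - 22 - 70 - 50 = -8*a^3 + a^2*(-64*n - 68) + a*(72*n^2 - 280*n - 180) + 108*n^2 - 276*n - 144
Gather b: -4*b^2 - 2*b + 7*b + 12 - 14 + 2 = -4*b^2 + 5*b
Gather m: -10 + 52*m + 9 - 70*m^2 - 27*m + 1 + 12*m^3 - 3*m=12*m^3 - 70*m^2 + 22*m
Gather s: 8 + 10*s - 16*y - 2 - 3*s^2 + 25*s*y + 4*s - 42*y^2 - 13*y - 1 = -3*s^2 + s*(25*y + 14) - 42*y^2 - 29*y + 5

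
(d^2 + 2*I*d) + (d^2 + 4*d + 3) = 2*d^2 + 4*d + 2*I*d + 3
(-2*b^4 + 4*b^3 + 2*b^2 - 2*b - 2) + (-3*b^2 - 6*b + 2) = -2*b^4 + 4*b^3 - b^2 - 8*b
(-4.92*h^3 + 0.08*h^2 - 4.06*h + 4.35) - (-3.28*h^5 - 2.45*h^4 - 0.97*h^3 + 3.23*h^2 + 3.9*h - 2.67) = 3.28*h^5 + 2.45*h^4 - 3.95*h^3 - 3.15*h^2 - 7.96*h + 7.02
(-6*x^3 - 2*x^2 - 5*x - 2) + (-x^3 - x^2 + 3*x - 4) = -7*x^3 - 3*x^2 - 2*x - 6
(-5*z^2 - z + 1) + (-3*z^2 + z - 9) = -8*z^2 - 8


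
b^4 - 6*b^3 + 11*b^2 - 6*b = b*(b - 3)*(b - 2)*(b - 1)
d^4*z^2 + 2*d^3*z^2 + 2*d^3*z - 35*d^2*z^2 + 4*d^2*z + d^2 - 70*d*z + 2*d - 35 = (d - 5)*(d + 7)*(d*z + 1)^2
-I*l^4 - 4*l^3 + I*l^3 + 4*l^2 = l^2*(l - 4*I)*(-I*l + I)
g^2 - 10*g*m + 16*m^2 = (g - 8*m)*(g - 2*m)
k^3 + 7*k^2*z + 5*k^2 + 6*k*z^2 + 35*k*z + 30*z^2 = (k + 5)*(k + z)*(k + 6*z)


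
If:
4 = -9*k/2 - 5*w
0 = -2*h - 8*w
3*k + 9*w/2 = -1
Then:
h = -40/7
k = -52/21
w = 10/7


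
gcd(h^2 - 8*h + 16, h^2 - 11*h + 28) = h - 4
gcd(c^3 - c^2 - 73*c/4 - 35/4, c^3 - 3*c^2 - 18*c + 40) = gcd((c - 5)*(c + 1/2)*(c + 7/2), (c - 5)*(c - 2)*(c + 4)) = c - 5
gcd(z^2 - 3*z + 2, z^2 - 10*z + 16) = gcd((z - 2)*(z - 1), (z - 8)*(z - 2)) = z - 2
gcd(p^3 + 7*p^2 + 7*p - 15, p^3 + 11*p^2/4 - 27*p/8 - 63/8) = p + 3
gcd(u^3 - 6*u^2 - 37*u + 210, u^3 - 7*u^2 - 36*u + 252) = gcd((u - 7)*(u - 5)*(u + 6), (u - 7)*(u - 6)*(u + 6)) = u^2 - u - 42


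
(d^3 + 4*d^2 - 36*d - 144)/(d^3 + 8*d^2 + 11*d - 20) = (d^2 - 36)/(d^2 + 4*d - 5)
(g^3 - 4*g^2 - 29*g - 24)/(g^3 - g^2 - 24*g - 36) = (g^2 - 7*g - 8)/(g^2 - 4*g - 12)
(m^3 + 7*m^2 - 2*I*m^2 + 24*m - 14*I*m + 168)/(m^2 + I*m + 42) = (m^2 + m*(7 + 4*I) + 28*I)/(m + 7*I)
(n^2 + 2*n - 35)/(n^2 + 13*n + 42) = (n - 5)/(n + 6)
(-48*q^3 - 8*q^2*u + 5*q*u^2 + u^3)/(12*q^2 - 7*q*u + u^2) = (-16*q^2 - 8*q*u - u^2)/(4*q - u)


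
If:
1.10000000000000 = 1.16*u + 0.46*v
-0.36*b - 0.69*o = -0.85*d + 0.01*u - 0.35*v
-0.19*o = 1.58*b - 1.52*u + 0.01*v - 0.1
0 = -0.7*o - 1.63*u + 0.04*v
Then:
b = 1.24109091475962 - 0.505735174908025*v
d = 0.165345542843938*v - 1.2556857487648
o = 0.980541871921182*v - 2.20812807881773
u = 0.948275862068966 - 0.396551724137931*v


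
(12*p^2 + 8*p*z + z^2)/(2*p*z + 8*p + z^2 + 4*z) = (6*p + z)/(z + 4)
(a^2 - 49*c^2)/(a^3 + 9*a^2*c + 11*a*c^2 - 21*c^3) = (a - 7*c)/(a^2 + 2*a*c - 3*c^2)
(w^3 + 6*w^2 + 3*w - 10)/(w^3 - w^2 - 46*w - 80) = (w - 1)/(w - 8)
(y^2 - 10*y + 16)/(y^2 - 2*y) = (y - 8)/y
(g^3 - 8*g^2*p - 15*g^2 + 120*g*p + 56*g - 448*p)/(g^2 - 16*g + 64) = (g^2 - 8*g*p - 7*g + 56*p)/(g - 8)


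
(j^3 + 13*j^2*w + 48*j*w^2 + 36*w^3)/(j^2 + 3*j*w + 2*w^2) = (j^2 + 12*j*w + 36*w^2)/(j + 2*w)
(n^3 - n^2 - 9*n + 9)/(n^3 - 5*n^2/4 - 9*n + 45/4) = 4*(n - 1)/(4*n - 5)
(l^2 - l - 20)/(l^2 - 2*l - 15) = (l + 4)/(l + 3)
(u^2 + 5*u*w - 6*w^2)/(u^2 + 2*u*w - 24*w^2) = (u - w)/(u - 4*w)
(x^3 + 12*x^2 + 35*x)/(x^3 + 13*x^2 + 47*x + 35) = x/(x + 1)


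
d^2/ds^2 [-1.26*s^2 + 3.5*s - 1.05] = -2.52000000000000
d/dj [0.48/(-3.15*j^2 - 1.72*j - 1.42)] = (3.024*j + 0.8256)/(3.15*j^2 + 1.72*j + 1.42)^2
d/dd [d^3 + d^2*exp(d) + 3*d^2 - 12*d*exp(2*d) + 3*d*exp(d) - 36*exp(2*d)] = d^2*exp(d) + 3*d^2 - 24*d*exp(2*d) + 5*d*exp(d) + 6*d - 84*exp(2*d) + 3*exp(d)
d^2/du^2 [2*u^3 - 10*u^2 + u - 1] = 12*u - 20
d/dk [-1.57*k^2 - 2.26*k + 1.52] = -3.14*k - 2.26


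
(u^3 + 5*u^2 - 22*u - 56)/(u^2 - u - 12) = (u^2 + 9*u + 14)/(u + 3)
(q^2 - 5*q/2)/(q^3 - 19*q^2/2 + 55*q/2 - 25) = q/(q^2 - 7*q + 10)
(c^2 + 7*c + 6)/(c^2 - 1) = (c + 6)/(c - 1)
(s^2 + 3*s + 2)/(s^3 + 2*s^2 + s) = (s + 2)/(s*(s + 1))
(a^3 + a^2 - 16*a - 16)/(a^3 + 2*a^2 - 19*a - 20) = (a + 4)/(a + 5)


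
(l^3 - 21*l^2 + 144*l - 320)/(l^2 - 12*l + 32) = (l^2 - 13*l + 40)/(l - 4)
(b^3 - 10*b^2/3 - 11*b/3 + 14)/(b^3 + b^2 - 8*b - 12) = (b - 7/3)/(b + 2)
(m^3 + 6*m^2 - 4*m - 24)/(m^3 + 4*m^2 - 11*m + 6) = (m^2 - 4)/(m^2 - 2*m + 1)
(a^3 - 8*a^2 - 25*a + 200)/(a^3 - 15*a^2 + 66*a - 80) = (a + 5)/(a - 2)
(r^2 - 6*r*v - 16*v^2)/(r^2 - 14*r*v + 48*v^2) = (r + 2*v)/(r - 6*v)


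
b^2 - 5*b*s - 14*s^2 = (b - 7*s)*(b + 2*s)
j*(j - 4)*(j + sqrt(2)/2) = j^3 - 4*j^2 + sqrt(2)*j^2/2 - 2*sqrt(2)*j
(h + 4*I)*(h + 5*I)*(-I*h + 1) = -I*h^3 + 10*h^2 + 29*I*h - 20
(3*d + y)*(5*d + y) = 15*d^2 + 8*d*y + y^2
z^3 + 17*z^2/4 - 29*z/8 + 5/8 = (z - 1/2)*(z - 1/4)*(z + 5)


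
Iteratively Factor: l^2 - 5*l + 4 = (l - 4)*(l - 1)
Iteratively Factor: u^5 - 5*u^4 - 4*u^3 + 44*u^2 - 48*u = (u + 3)*(u^4 - 8*u^3 + 20*u^2 - 16*u) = (u - 2)*(u + 3)*(u^3 - 6*u^2 + 8*u) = (u - 2)^2*(u + 3)*(u^2 - 4*u) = (u - 4)*(u - 2)^2*(u + 3)*(u)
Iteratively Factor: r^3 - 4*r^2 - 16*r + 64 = (r - 4)*(r^2 - 16) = (r - 4)^2*(r + 4)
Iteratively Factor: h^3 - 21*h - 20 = (h + 1)*(h^2 - h - 20) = (h + 1)*(h + 4)*(h - 5)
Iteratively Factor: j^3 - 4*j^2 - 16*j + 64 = (j - 4)*(j^2 - 16) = (j - 4)^2*(j + 4)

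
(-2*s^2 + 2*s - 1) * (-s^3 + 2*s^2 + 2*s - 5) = 2*s^5 - 6*s^4 + s^3 + 12*s^2 - 12*s + 5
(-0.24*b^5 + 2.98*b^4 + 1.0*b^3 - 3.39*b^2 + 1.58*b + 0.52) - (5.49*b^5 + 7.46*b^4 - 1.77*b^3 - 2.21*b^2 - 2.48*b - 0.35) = -5.73*b^5 - 4.48*b^4 + 2.77*b^3 - 1.18*b^2 + 4.06*b + 0.87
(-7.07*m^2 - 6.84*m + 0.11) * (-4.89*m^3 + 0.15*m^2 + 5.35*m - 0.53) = 34.5723*m^5 + 32.3871*m^4 - 39.3884*m^3 - 32.8304*m^2 + 4.2137*m - 0.0583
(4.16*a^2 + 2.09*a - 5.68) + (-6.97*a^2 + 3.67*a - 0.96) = -2.81*a^2 + 5.76*a - 6.64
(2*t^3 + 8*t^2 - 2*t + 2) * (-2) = -4*t^3 - 16*t^2 + 4*t - 4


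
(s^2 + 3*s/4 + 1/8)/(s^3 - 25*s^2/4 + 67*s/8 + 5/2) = (2*s + 1)/(2*s^2 - 13*s + 20)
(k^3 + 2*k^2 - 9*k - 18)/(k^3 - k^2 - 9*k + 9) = (k + 2)/(k - 1)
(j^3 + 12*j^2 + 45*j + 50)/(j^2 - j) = (j^3 + 12*j^2 + 45*j + 50)/(j*(j - 1))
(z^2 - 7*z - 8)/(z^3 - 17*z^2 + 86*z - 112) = (z + 1)/(z^2 - 9*z + 14)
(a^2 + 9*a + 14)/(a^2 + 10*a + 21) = (a + 2)/(a + 3)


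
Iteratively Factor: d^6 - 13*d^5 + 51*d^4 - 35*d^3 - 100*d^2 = (d - 5)*(d^5 - 8*d^4 + 11*d^3 + 20*d^2) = d*(d - 5)*(d^4 - 8*d^3 + 11*d^2 + 20*d) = d^2*(d - 5)*(d^3 - 8*d^2 + 11*d + 20) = d^2*(d - 5)*(d + 1)*(d^2 - 9*d + 20) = d^2*(d - 5)^2*(d + 1)*(d - 4)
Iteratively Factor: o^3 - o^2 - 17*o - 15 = (o + 1)*(o^2 - 2*o - 15) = (o - 5)*(o + 1)*(o + 3)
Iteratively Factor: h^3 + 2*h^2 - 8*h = (h + 4)*(h^2 - 2*h) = h*(h + 4)*(h - 2)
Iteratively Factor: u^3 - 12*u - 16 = (u - 4)*(u^2 + 4*u + 4) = (u - 4)*(u + 2)*(u + 2)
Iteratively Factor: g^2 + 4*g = (g)*(g + 4)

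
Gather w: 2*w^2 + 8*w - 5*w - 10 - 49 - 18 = 2*w^2 + 3*w - 77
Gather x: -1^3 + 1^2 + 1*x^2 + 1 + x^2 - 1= 2*x^2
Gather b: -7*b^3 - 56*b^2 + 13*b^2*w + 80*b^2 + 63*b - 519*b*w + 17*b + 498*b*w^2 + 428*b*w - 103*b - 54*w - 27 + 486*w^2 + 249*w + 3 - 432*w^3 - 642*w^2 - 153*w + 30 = -7*b^3 + b^2*(13*w + 24) + b*(498*w^2 - 91*w - 23) - 432*w^3 - 156*w^2 + 42*w + 6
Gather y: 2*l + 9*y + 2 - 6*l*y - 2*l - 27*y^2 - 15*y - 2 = -27*y^2 + y*(-6*l - 6)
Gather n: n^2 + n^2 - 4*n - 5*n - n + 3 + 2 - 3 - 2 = 2*n^2 - 10*n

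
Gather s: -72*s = -72*s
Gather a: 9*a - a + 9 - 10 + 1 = 8*a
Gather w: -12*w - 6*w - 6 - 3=-18*w - 9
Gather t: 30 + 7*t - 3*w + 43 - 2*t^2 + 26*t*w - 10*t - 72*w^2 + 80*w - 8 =-2*t^2 + t*(26*w - 3) - 72*w^2 + 77*w + 65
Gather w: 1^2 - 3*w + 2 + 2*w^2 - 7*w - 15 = 2*w^2 - 10*w - 12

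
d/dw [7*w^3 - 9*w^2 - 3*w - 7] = 21*w^2 - 18*w - 3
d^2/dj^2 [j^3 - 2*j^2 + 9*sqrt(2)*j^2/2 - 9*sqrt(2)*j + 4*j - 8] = 6*j - 4 + 9*sqrt(2)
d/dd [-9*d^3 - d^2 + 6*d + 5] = -27*d^2 - 2*d + 6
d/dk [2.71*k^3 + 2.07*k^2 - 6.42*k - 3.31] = 8.13*k^2 + 4.14*k - 6.42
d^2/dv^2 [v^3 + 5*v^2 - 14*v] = 6*v + 10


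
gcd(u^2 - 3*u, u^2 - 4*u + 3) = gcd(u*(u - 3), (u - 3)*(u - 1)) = u - 3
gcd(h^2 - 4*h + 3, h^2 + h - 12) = h - 3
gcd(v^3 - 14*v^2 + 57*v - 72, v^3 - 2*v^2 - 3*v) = v - 3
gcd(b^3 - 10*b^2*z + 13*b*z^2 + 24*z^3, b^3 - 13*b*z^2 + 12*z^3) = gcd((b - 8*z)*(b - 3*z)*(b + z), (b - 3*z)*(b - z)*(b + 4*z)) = -b + 3*z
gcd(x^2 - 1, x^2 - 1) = x^2 - 1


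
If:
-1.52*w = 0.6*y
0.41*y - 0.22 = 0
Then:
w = -0.21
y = 0.54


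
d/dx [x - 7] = 1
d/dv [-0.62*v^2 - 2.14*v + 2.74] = -1.24*v - 2.14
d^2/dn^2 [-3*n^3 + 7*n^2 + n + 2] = 14 - 18*n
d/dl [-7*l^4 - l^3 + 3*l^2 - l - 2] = -28*l^3 - 3*l^2 + 6*l - 1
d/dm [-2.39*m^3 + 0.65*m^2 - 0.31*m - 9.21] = -7.17*m^2 + 1.3*m - 0.31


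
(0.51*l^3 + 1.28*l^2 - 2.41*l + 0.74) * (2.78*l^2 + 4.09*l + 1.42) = 1.4178*l^5 + 5.6443*l^4 - 0.7404*l^3 - 5.9821*l^2 - 0.3956*l + 1.0508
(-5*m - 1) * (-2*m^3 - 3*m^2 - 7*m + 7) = 10*m^4 + 17*m^3 + 38*m^2 - 28*m - 7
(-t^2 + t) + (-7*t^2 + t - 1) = -8*t^2 + 2*t - 1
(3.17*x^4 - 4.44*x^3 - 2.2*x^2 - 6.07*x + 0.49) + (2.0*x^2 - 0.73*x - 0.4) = 3.17*x^4 - 4.44*x^3 - 0.2*x^2 - 6.8*x + 0.09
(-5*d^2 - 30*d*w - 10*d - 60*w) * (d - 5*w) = -5*d^3 - 5*d^2*w - 10*d^2 + 150*d*w^2 - 10*d*w + 300*w^2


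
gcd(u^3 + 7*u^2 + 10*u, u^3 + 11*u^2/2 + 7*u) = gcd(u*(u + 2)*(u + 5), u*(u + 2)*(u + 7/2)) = u^2 + 2*u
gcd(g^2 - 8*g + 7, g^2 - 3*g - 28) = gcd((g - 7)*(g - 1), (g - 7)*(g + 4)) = g - 7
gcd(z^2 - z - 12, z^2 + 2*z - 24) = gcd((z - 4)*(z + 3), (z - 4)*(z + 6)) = z - 4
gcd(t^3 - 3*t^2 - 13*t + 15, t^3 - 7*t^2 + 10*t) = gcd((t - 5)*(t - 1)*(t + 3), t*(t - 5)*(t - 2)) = t - 5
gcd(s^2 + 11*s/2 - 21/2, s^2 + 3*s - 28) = s + 7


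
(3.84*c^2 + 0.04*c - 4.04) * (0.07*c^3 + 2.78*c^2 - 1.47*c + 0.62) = 0.2688*c^5 + 10.678*c^4 - 5.8164*c^3 - 8.9092*c^2 + 5.9636*c - 2.5048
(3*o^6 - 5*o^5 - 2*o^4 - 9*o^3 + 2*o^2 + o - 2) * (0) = 0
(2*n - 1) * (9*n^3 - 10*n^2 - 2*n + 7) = 18*n^4 - 29*n^3 + 6*n^2 + 16*n - 7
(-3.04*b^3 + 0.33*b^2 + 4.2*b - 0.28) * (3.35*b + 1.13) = -10.184*b^4 - 2.3297*b^3 + 14.4429*b^2 + 3.808*b - 0.3164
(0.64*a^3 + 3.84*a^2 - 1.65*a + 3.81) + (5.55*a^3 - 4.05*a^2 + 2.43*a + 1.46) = 6.19*a^3 - 0.21*a^2 + 0.78*a + 5.27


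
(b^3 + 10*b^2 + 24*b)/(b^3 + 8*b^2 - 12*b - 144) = b*(b + 4)/(b^2 + 2*b - 24)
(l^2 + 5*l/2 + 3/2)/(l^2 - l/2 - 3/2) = (2*l + 3)/(2*l - 3)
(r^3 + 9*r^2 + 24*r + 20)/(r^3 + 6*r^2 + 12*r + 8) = (r + 5)/(r + 2)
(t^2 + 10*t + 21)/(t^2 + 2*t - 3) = (t + 7)/(t - 1)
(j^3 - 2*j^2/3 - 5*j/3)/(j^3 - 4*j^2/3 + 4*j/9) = 3*(3*j^2 - 2*j - 5)/(9*j^2 - 12*j + 4)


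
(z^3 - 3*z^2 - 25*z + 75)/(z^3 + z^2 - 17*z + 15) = (z - 5)/(z - 1)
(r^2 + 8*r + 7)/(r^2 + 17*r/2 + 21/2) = 2*(r + 1)/(2*r + 3)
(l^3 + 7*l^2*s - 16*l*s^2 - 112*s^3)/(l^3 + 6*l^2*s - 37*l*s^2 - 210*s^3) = (-l^2 + 16*s^2)/(-l^2 + l*s + 30*s^2)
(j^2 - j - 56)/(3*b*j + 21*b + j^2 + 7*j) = (j - 8)/(3*b + j)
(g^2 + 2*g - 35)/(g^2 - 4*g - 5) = (g + 7)/(g + 1)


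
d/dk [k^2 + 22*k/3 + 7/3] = 2*k + 22/3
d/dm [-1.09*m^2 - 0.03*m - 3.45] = -2.18*m - 0.03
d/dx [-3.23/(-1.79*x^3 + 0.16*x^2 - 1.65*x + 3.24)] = (-17.3451*x^2 + 1.0336*x - 5.3295)/(1.79*x^3 - 0.16*x^2 + 1.65*x - 3.24)^2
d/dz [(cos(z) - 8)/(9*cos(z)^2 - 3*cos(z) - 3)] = (-sin(z)^2 - 16*cos(z) + 4)*sin(z)/(-3*cos(z)^2 + cos(z) + 1)^2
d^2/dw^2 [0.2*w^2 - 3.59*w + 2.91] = 0.400000000000000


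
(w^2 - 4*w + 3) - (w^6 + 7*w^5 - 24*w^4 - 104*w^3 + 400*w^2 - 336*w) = -w^6 - 7*w^5 + 24*w^4 + 104*w^3 - 399*w^2 + 332*w + 3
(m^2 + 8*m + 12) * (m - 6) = m^3 + 2*m^2 - 36*m - 72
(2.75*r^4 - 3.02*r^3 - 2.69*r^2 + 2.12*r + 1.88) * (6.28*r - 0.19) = 17.27*r^5 - 19.4881*r^4 - 16.3194*r^3 + 13.8247*r^2 + 11.4036*r - 0.3572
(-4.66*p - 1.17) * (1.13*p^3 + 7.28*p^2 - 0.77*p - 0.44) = -5.2658*p^4 - 35.2469*p^3 - 4.9294*p^2 + 2.9513*p + 0.5148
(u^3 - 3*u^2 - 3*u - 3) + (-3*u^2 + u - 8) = u^3 - 6*u^2 - 2*u - 11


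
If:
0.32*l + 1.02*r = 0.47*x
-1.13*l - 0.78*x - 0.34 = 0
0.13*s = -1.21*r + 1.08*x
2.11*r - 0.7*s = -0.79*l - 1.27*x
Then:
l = 0.23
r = -0.43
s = -2.42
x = -0.77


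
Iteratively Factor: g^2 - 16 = (g + 4)*(g - 4)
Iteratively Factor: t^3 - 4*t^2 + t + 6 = (t + 1)*(t^2 - 5*t + 6) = (t - 3)*(t + 1)*(t - 2)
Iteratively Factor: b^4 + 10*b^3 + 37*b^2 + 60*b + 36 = (b + 3)*(b^3 + 7*b^2 + 16*b + 12) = (b + 3)^2*(b^2 + 4*b + 4) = (b + 2)*(b + 3)^2*(b + 2)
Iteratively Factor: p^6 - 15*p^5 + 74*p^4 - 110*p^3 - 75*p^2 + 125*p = (p - 5)*(p^5 - 10*p^4 + 24*p^3 + 10*p^2 - 25*p) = p*(p - 5)*(p^4 - 10*p^3 + 24*p^2 + 10*p - 25) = p*(p - 5)*(p - 1)*(p^3 - 9*p^2 + 15*p + 25) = p*(p - 5)^2*(p - 1)*(p^2 - 4*p - 5) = p*(p - 5)^2*(p - 1)*(p + 1)*(p - 5)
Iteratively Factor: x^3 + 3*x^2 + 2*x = (x + 2)*(x^2 + x) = x*(x + 2)*(x + 1)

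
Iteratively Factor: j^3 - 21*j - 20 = (j + 4)*(j^2 - 4*j - 5) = (j - 5)*(j + 4)*(j + 1)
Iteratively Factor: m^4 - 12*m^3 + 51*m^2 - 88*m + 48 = (m - 1)*(m^3 - 11*m^2 + 40*m - 48) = (m - 4)*(m - 1)*(m^2 - 7*m + 12) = (m - 4)*(m - 3)*(m - 1)*(m - 4)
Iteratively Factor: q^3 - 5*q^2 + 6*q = (q - 3)*(q^2 - 2*q) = q*(q - 3)*(q - 2)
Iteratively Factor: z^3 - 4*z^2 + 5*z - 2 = (z - 1)*(z^2 - 3*z + 2) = (z - 1)^2*(z - 2)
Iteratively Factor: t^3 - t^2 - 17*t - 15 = (t + 1)*(t^2 - 2*t - 15) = (t - 5)*(t + 1)*(t + 3)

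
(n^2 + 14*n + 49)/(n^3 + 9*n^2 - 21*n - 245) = 1/(n - 5)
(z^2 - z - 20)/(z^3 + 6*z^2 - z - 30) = (z^2 - z - 20)/(z^3 + 6*z^2 - z - 30)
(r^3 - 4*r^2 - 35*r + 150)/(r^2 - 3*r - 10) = (r^2 + r - 30)/(r + 2)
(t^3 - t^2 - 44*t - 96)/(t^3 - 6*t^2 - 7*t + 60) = (t^2 - 4*t - 32)/(t^2 - 9*t + 20)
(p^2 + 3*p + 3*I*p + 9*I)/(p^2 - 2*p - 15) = (p + 3*I)/(p - 5)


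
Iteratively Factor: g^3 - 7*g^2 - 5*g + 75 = (g - 5)*(g^2 - 2*g - 15) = (g - 5)^2*(g + 3)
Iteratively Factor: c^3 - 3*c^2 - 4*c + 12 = (c + 2)*(c^2 - 5*c + 6) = (c - 2)*(c + 2)*(c - 3)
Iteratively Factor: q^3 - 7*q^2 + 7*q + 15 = (q + 1)*(q^2 - 8*q + 15) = (q - 5)*(q + 1)*(q - 3)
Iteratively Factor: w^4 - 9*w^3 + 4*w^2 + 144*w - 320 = (w - 4)*(w^3 - 5*w^2 - 16*w + 80) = (w - 5)*(w - 4)*(w^2 - 16) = (w - 5)*(w - 4)^2*(w + 4)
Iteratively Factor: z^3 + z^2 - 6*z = (z - 2)*(z^2 + 3*z) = z*(z - 2)*(z + 3)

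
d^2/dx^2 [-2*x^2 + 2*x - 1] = -4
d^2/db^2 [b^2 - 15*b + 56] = 2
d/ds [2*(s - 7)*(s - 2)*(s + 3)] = 6*s^2 - 24*s - 26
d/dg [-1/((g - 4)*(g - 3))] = (2*g - 7)/((g - 4)^2*(g - 3)^2)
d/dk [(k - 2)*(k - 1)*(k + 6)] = 3*k^2 + 6*k - 16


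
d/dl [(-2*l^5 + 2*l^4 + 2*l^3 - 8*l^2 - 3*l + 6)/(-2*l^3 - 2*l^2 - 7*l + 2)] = 2*(4*l^7 + 4*l^6 + 24*l^5 - 41*l^4 - 12*l^3 + 49*l^2 - 4*l + 18)/(4*l^6 + 8*l^5 + 32*l^4 + 20*l^3 + 41*l^2 - 28*l + 4)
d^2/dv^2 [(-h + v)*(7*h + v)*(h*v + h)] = 2*h*(6*h + 3*v + 1)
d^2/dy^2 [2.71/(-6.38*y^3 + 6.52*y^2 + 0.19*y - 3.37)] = ((103.7388*y - 35.3384)*(6.38*y^3 - 6.52*y^2 - 0.19*y + 3.37) - 2.71*(-38.28*y^2 + 26.08*y + 0.38)*(-19.14*y^2 + 13.04*y + 0.19))/(6.38*y^3 - 6.52*y^2 - 0.19*y + 3.37)^3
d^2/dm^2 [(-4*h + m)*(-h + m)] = 2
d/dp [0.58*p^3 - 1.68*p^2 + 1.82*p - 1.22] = 1.74*p^2 - 3.36*p + 1.82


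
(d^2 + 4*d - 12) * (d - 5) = d^3 - d^2 - 32*d + 60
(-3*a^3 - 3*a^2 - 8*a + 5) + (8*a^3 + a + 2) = 5*a^3 - 3*a^2 - 7*a + 7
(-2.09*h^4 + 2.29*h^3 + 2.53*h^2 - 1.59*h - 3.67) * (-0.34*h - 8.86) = 0.7106*h^5 + 17.7388*h^4 - 21.1496*h^3 - 21.8752*h^2 + 15.3352*h + 32.5162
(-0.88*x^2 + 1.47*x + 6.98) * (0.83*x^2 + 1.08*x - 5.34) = -0.7304*x^4 + 0.2697*x^3 + 12.0802*x^2 - 0.311399999999998*x - 37.2732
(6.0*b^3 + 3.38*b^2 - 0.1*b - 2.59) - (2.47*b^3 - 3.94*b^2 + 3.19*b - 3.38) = 3.53*b^3 + 7.32*b^2 - 3.29*b + 0.79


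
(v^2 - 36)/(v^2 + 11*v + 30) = (v - 6)/(v + 5)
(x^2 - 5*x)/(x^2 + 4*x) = (x - 5)/(x + 4)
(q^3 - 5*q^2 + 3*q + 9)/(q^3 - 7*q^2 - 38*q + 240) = (q^3 - 5*q^2 + 3*q + 9)/(q^3 - 7*q^2 - 38*q + 240)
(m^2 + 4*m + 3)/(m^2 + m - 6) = (m + 1)/(m - 2)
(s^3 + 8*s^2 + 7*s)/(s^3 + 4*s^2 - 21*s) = (s + 1)/(s - 3)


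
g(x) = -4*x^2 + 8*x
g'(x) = 8 - 8*x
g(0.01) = 0.08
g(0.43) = 2.70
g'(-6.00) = 56.00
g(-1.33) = -17.72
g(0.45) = 2.79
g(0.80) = 3.84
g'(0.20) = 6.40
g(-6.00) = -192.00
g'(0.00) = 8.00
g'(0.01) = 7.92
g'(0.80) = 1.60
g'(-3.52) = 36.16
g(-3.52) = -77.72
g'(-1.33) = 18.64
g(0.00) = 0.00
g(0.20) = 1.44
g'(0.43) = 4.56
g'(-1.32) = 18.56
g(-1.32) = -17.53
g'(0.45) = 4.40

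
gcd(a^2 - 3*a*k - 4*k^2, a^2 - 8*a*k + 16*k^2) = a - 4*k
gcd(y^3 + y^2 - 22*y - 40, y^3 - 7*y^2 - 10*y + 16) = y + 2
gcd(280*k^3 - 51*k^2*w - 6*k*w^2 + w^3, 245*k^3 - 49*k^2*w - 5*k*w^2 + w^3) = -35*k^2 + 2*k*w + w^2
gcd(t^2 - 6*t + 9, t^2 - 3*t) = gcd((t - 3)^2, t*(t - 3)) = t - 3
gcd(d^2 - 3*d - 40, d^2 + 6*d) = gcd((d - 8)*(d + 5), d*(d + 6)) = 1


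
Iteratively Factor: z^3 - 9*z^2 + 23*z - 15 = (z - 3)*(z^2 - 6*z + 5) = (z - 3)*(z - 1)*(z - 5)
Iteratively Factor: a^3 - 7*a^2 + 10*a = (a - 5)*(a^2 - 2*a) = (a - 5)*(a - 2)*(a)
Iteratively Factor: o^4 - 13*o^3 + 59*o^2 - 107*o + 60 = (o - 4)*(o^3 - 9*o^2 + 23*o - 15) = (o - 4)*(o - 3)*(o^2 - 6*o + 5) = (o - 4)*(o - 3)*(o - 1)*(o - 5)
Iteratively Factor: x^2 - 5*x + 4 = (x - 1)*(x - 4)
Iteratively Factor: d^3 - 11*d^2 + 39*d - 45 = (d - 5)*(d^2 - 6*d + 9) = (d - 5)*(d - 3)*(d - 3)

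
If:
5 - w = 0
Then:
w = 5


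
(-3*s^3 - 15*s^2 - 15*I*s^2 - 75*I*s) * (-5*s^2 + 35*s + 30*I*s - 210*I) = 15*s^5 - 30*s^4 - 15*I*s^4 - 75*s^3 + 30*I*s^3 - 900*s^2 + 525*I*s^2 - 15750*s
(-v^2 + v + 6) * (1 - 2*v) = 2*v^3 - 3*v^2 - 11*v + 6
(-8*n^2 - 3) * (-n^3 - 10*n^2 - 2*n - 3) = 8*n^5 + 80*n^4 + 19*n^3 + 54*n^2 + 6*n + 9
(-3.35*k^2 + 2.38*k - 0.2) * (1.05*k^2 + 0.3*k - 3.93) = -3.5175*k^4 + 1.494*k^3 + 13.6695*k^2 - 9.4134*k + 0.786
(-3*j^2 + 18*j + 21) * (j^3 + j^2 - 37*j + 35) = -3*j^5 + 15*j^4 + 150*j^3 - 750*j^2 - 147*j + 735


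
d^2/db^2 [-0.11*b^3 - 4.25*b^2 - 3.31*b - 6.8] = -0.66*b - 8.5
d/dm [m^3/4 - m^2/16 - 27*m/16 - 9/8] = 3*m^2/4 - m/8 - 27/16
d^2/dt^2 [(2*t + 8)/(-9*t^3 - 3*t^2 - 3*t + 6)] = 4*(-(t + 4)*(9*t^2 + 2*t + 1)^2 + (9*t^2 + 2*t + (t + 4)*(9*t + 1) + 1)*(3*t^3 + t^2 + t - 2))/(3*(3*t^3 + t^2 + t - 2)^3)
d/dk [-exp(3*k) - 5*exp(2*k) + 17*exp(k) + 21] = (-3*exp(2*k) - 10*exp(k) + 17)*exp(k)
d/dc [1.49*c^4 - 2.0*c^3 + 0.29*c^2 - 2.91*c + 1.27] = 5.96*c^3 - 6.0*c^2 + 0.58*c - 2.91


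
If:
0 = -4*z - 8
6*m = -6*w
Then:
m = -w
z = -2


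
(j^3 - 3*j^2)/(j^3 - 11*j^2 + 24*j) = j/(j - 8)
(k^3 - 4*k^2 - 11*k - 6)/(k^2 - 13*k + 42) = (k^2 + 2*k + 1)/(k - 7)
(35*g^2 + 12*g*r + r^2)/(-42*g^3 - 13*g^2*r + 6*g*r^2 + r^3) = (5*g + r)/(-6*g^2 - g*r + r^2)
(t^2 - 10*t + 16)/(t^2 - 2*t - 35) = (-t^2 + 10*t - 16)/(-t^2 + 2*t + 35)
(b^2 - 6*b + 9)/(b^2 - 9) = (b - 3)/(b + 3)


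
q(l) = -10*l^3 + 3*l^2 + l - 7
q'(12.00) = -4247.00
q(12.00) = -16843.00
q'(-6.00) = -1115.00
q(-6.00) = 2255.00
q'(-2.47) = -196.85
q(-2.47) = 159.52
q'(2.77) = -212.57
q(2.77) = -193.75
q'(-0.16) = -0.73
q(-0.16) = -7.04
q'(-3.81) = -457.34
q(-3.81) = 585.80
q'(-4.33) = -587.45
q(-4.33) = 856.74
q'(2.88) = -230.55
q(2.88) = -218.12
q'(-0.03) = 0.79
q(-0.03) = -7.03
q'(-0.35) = -4.78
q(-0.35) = -6.55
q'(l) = -30*l^2 + 6*l + 1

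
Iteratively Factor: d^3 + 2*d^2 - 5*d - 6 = (d - 2)*(d^2 + 4*d + 3) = (d - 2)*(d + 3)*(d + 1)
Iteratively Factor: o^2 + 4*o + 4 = (o + 2)*(o + 2)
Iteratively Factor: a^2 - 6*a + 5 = (a - 5)*(a - 1)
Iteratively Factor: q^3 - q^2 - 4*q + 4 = (q + 2)*(q^2 - 3*q + 2) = (q - 2)*(q + 2)*(q - 1)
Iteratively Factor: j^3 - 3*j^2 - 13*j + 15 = (j + 3)*(j^2 - 6*j + 5) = (j - 5)*(j + 3)*(j - 1)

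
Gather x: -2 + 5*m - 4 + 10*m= 15*m - 6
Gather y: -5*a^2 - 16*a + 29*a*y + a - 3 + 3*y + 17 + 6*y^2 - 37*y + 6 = -5*a^2 - 15*a + 6*y^2 + y*(29*a - 34) + 20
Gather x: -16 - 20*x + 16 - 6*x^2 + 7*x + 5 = -6*x^2 - 13*x + 5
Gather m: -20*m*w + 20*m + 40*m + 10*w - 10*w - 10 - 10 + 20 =m*(60 - 20*w)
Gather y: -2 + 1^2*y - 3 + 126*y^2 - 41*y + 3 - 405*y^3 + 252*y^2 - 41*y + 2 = -405*y^3 + 378*y^2 - 81*y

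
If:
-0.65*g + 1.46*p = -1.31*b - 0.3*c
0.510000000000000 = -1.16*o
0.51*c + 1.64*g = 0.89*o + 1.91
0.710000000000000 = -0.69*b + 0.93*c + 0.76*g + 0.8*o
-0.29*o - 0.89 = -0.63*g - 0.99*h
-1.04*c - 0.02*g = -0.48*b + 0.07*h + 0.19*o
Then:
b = -0.87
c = -0.35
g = 1.03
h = 0.11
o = -0.44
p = 1.31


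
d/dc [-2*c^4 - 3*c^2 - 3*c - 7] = -8*c^3 - 6*c - 3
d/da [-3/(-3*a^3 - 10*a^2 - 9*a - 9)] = 3*(-9*a^2 - 20*a - 9)/(3*a^3 + 10*a^2 + 9*a + 9)^2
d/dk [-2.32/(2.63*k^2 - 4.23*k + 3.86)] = (12.2032*k - 9.8136)/(2.63*k^2 - 4.23*k + 3.86)^2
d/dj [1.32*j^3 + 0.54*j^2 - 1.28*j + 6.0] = 3.96*j^2 + 1.08*j - 1.28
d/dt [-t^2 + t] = 1 - 2*t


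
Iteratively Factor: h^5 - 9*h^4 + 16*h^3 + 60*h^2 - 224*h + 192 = (h - 4)*(h^4 - 5*h^3 - 4*h^2 + 44*h - 48) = (h - 4)*(h - 2)*(h^3 - 3*h^2 - 10*h + 24) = (h - 4)^2*(h - 2)*(h^2 + h - 6) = (h - 4)^2*(h - 2)*(h + 3)*(h - 2)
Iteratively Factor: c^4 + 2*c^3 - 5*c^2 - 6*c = (c + 1)*(c^3 + c^2 - 6*c) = (c - 2)*(c + 1)*(c^2 + 3*c) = c*(c - 2)*(c + 1)*(c + 3)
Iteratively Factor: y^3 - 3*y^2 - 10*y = (y - 5)*(y^2 + 2*y) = y*(y - 5)*(y + 2)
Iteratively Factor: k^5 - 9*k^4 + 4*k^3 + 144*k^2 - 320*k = (k - 5)*(k^4 - 4*k^3 - 16*k^2 + 64*k) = k*(k - 5)*(k^3 - 4*k^2 - 16*k + 64) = k*(k - 5)*(k + 4)*(k^2 - 8*k + 16) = k*(k - 5)*(k - 4)*(k + 4)*(k - 4)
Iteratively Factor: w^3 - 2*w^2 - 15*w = (w - 5)*(w^2 + 3*w) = w*(w - 5)*(w + 3)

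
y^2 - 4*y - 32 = (y - 8)*(y + 4)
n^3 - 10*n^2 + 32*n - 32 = (n - 4)^2*(n - 2)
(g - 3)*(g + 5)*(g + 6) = g^3 + 8*g^2 - 3*g - 90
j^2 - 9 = (j - 3)*(j + 3)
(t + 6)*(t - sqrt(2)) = t^2 - sqrt(2)*t + 6*t - 6*sqrt(2)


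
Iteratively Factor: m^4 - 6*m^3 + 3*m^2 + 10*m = (m - 5)*(m^3 - m^2 - 2*m) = (m - 5)*(m - 2)*(m^2 + m) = m*(m - 5)*(m - 2)*(m + 1)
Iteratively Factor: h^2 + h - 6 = (h + 3)*(h - 2)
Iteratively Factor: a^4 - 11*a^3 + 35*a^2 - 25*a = (a - 5)*(a^3 - 6*a^2 + 5*a) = a*(a - 5)*(a^2 - 6*a + 5) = a*(a - 5)^2*(a - 1)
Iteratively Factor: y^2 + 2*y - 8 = (y - 2)*(y + 4)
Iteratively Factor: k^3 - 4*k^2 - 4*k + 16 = (k - 2)*(k^2 - 2*k - 8) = (k - 2)*(k + 2)*(k - 4)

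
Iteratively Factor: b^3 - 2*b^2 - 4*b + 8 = (b + 2)*(b^2 - 4*b + 4) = (b - 2)*(b + 2)*(b - 2)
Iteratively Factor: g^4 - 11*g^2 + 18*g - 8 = (g + 4)*(g^3 - 4*g^2 + 5*g - 2) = (g - 1)*(g + 4)*(g^2 - 3*g + 2) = (g - 1)^2*(g + 4)*(g - 2)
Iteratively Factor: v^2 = (v)*(v)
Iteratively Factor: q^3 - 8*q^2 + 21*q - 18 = (q - 3)*(q^2 - 5*q + 6) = (q - 3)^2*(q - 2)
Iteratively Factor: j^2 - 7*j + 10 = (j - 5)*(j - 2)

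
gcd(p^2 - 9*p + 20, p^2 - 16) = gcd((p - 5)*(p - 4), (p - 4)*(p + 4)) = p - 4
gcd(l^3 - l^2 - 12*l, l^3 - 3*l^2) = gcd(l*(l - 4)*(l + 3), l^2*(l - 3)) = l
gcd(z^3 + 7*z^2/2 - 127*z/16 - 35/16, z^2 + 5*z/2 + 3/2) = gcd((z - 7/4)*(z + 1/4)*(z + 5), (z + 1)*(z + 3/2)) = 1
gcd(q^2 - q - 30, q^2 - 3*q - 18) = q - 6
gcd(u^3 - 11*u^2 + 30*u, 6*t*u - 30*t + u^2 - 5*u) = u - 5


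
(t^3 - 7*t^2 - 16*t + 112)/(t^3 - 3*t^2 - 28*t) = (t - 4)/t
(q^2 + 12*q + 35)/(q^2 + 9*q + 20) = (q + 7)/(q + 4)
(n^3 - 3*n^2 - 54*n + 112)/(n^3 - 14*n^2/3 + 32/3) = 3*(n^2 - n - 56)/(3*n^2 - 8*n - 16)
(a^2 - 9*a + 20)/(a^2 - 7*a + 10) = (a - 4)/(a - 2)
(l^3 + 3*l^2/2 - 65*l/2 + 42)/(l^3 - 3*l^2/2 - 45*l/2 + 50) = (2*l^2 + 11*l - 21)/(2*l^2 + 5*l - 25)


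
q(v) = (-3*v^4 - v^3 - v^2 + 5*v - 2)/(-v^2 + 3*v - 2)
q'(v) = (2*v - 3)*(-3*v^4 - v^3 - v^2 + 5*v - 2)/(-v^2 + 3*v - 2)^2 + (-12*v^3 - 3*v^2 - 2*v + 5)/(-v^2 + 3*v - 2) = 2*(3*v^5 - 13*v^4 + 9*v^3 + 4*v^2 - 2)/(v^4 - 6*v^3 + 13*v^2 - 12*v + 4)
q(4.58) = 153.33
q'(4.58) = 29.82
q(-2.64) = 8.85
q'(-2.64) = -8.10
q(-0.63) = 1.35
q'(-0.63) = -0.55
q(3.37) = 129.88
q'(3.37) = 2.87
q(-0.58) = 1.32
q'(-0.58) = -0.49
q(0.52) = 0.04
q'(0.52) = -1.94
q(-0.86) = 1.51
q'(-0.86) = -0.94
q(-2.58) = 8.37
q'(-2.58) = -7.80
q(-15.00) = 547.07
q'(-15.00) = -80.17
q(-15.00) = 547.07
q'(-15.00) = -80.17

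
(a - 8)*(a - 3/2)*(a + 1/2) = a^3 - 9*a^2 + 29*a/4 + 6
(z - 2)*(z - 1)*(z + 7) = z^3 + 4*z^2 - 19*z + 14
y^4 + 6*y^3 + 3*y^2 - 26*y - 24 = (y - 2)*(y + 1)*(y + 3)*(y + 4)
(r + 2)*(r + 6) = r^2 + 8*r + 12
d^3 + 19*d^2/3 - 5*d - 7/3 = (d - 1)*(d + 1/3)*(d + 7)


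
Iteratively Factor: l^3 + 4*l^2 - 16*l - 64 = (l + 4)*(l^2 - 16) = (l + 4)^2*(l - 4)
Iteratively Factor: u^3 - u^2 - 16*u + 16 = (u + 4)*(u^2 - 5*u + 4) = (u - 4)*(u + 4)*(u - 1)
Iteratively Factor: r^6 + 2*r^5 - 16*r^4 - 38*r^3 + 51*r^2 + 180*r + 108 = (r + 2)*(r^5 - 16*r^3 - 6*r^2 + 63*r + 54) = (r + 2)*(r + 3)*(r^4 - 3*r^3 - 7*r^2 + 15*r + 18) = (r - 3)*(r + 2)*(r + 3)*(r^3 - 7*r - 6) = (r - 3)^2*(r + 2)*(r + 3)*(r^2 + 3*r + 2) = (r - 3)^2*(r + 1)*(r + 2)*(r + 3)*(r + 2)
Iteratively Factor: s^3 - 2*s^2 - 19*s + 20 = (s - 5)*(s^2 + 3*s - 4) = (s - 5)*(s + 4)*(s - 1)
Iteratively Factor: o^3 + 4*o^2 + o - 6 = (o + 2)*(o^2 + 2*o - 3) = (o + 2)*(o + 3)*(o - 1)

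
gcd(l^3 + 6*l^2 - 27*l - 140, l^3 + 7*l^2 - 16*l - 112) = l^2 + 11*l + 28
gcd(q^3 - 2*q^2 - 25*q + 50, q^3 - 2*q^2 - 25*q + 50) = q^3 - 2*q^2 - 25*q + 50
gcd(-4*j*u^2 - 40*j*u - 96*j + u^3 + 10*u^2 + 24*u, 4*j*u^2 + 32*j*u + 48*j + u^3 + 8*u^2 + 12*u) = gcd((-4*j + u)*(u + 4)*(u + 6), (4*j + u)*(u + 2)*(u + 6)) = u + 6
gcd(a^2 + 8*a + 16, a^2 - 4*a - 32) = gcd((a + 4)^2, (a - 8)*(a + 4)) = a + 4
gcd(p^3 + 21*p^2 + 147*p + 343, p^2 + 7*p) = p + 7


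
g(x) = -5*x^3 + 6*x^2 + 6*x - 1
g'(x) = -15*x^2 + 12*x + 6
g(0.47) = 2.63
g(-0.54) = -1.70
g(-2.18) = 66.24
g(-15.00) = 18134.00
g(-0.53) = -1.75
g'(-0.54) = -4.85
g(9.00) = -3106.00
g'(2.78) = -76.57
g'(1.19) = -0.96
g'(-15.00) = -3549.00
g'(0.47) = 8.33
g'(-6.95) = -801.94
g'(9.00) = -1101.00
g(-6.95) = 1925.63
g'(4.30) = -219.75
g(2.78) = -45.37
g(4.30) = -261.80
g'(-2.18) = -91.45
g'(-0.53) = -4.57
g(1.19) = 6.21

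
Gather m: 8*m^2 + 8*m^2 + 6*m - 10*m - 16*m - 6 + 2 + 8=16*m^2 - 20*m + 4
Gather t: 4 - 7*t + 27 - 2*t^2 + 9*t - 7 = -2*t^2 + 2*t + 24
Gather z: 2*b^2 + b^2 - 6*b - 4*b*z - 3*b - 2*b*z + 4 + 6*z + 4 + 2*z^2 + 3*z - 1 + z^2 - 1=3*b^2 - 9*b + 3*z^2 + z*(9 - 6*b) + 6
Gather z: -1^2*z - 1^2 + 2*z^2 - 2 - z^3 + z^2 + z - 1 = -z^3 + 3*z^2 - 4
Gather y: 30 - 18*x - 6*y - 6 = -18*x - 6*y + 24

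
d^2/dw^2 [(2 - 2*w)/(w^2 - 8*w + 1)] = 4*(-4*(w - 4)^2*(w - 1) + 3*(w - 3)*(w^2 - 8*w + 1))/(w^2 - 8*w + 1)^3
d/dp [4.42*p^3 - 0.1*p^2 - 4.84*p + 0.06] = 13.26*p^2 - 0.2*p - 4.84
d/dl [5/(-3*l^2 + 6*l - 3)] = 10*(l - 1)/(3*(l^2 - 2*l + 1)^2)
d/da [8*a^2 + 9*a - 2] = 16*a + 9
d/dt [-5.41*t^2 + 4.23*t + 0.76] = 4.23 - 10.82*t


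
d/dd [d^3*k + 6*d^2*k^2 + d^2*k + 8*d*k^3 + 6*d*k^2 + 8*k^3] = k*(3*d^2 + 12*d*k + 2*d + 8*k^2 + 6*k)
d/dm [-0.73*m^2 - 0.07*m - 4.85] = -1.46*m - 0.07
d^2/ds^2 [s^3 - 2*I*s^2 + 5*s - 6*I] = 6*s - 4*I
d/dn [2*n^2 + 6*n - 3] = 4*n + 6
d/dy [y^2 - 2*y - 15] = 2*y - 2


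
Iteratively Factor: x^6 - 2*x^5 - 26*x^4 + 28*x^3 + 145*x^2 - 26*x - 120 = (x + 2)*(x^5 - 4*x^4 - 18*x^3 + 64*x^2 + 17*x - 60) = (x - 3)*(x + 2)*(x^4 - x^3 - 21*x^2 + x + 20) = (x - 5)*(x - 3)*(x + 2)*(x^3 + 4*x^2 - x - 4) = (x - 5)*(x - 3)*(x + 2)*(x + 4)*(x^2 - 1) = (x - 5)*(x - 3)*(x + 1)*(x + 2)*(x + 4)*(x - 1)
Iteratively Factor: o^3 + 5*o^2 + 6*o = (o + 3)*(o^2 + 2*o) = o*(o + 3)*(o + 2)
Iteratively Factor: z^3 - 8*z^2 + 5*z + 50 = (z - 5)*(z^2 - 3*z - 10) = (z - 5)^2*(z + 2)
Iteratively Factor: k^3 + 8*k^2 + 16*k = (k)*(k^2 + 8*k + 16) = k*(k + 4)*(k + 4)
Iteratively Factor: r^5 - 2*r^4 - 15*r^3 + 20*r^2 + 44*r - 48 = (r + 2)*(r^4 - 4*r^3 - 7*r^2 + 34*r - 24) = (r - 4)*(r + 2)*(r^3 - 7*r + 6) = (r - 4)*(r - 2)*(r + 2)*(r^2 + 2*r - 3) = (r - 4)*(r - 2)*(r - 1)*(r + 2)*(r + 3)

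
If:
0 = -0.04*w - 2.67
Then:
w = -66.75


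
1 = 1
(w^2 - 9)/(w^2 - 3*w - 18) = (w - 3)/(w - 6)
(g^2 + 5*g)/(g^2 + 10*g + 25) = g/(g + 5)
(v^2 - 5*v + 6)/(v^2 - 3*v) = (v - 2)/v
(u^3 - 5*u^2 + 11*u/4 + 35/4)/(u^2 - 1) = (u^2 - 6*u + 35/4)/(u - 1)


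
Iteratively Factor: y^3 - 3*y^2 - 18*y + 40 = (y + 4)*(y^2 - 7*y + 10) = (y - 5)*(y + 4)*(y - 2)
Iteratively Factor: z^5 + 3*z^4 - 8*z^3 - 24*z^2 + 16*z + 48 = (z - 2)*(z^4 + 5*z^3 + 2*z^2 - 20*z - 24) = (z - 2)*(z + 2)*(z^3 + 3*z^2 - 4*z - 12) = (z - 2)*(z + 2)^2*(z^2 + z - 6) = (z - 2)^2*(z + 2)^2*(z + 3)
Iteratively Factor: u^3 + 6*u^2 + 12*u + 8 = (u + 2)*(u^2 + 4*u + 4) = (u + 2)^2*(u + 2)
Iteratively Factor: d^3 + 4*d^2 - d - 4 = (d + 1)*(d^2 + 3*d - 4) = (d + 1)*(d + 4)*(d - 1)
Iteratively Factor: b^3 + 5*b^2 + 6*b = (b + 3)*(b^2 + 2*b) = (b + 2)*(b + 3)*(b)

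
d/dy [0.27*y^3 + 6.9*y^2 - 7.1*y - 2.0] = 0.81*y^2 + 13.8*y - 7.1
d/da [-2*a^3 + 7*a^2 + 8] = 2*a*(7 - 3*a)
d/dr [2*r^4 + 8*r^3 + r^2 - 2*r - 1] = 8*r^3 + 24*r^2 + 2*r - 2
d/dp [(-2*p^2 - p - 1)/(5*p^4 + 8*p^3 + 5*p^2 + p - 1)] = (20*p^5 + 31*p^4 + 36*p^3 + 27*p^2 + 14*p + 2)/(25*p^8 + 80*p^7 + 114*p^6 + 90*p^5 + 31*p^4 - 6*p^3 - 9*p^2 - 2*p + 1)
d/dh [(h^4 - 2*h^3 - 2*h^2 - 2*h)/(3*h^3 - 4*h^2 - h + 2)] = (3*h^5 - 5*h^4 + 6*h^3 + 30*h^2 + 12*h + 4)/(9*h^5 - 15*h^4 - 5*h^3 + 15*h^2 - 4)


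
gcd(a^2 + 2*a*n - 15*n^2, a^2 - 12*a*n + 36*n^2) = 1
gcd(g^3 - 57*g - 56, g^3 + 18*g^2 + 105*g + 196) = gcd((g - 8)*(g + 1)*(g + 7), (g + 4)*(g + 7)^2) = g + 7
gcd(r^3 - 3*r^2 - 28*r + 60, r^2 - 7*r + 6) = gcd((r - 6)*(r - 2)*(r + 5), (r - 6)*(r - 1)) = r - 6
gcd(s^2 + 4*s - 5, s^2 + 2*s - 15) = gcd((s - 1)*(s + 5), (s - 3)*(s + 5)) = s + 5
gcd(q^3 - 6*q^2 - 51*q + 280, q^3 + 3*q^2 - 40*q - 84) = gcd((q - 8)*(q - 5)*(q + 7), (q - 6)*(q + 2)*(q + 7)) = q + 7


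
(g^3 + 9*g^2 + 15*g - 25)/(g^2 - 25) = (g^2 + 4*g - 5)/(g - 5)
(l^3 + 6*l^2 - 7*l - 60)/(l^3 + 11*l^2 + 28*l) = (l^2 + 2*l - 15)/(l*(l + 7))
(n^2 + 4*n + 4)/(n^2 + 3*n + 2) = (n + 2)/(n + 1)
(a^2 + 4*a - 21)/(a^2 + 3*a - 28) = (a - 3)/(a - 4)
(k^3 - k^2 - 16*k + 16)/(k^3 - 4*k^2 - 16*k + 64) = (k - 1)/(k - 4)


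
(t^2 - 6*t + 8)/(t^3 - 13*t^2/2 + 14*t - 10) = 2*(t - 4)/(2*t^2 - 9*t + 10)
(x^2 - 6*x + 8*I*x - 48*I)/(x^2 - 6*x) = (x + 8*I)/x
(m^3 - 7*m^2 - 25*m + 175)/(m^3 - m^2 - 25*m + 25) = (m - 7)/(m - 1)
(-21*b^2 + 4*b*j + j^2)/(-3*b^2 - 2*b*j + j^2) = (7*b + j)/(b + j)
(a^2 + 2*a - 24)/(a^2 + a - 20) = (a + 6)/(a + 5)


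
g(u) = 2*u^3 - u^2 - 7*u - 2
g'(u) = 6*u^2 - 2*u - 7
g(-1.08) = 1.87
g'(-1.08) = 2.16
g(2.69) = 10.86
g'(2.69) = 31.04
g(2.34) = 1.77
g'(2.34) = 21.17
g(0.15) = -3.07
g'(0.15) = -7.16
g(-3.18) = -54.17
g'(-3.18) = 60.03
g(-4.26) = -144.95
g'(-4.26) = 110.41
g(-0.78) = 1.90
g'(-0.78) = -1.79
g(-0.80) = 1.94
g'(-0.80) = -1.56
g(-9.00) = -1478.00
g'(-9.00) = 497.00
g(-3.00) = -44.00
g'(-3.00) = 53.00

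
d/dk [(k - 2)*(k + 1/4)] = 2*k - 7/4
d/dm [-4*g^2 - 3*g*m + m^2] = -3*g + 2*m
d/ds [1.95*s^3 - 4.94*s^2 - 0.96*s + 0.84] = 5.85*s^2 - 9.88*s - 0.96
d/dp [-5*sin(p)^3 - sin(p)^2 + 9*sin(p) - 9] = (-15*sin(p)^2 - 2*sin(p) + 9)*cos(p)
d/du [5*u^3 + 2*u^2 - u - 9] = 15*u^2 + 4*u - 1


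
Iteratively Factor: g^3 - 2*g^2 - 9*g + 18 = (g - 3)*(g^2 + g - 6) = (g - 3)*(g - 2)*(g + 3)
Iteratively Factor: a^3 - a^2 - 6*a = (a + 2)*(a^2 - 3*a) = a*(a + 2)*(a - 3)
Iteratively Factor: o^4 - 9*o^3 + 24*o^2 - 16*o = (o)*(o^3 - 9*o^2 + 24*o - 16) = o*(o - 1)*(o^2 - 8*o + 16) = o*(o - 4)*(o - 1)*(o - 4)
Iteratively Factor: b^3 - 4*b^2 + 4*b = (b - 2)*(b^2 - 2*b) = (b - 2)^2*(b)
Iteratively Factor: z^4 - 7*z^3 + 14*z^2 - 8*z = (z)*(z^3 - 7*z^2 + 14*z - 8) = z*(z - 4)*(z^2 - 3*z + 2) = z*(z - 4)*(z - 1)*(z - 2)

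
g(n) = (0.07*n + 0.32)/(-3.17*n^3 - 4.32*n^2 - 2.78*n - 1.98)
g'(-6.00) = 0.00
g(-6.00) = -0.00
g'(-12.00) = -0.00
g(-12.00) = -0.00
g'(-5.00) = 0.00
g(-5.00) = -0.00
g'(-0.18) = 0.14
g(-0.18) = -0.19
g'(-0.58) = 0.13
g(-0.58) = -0.23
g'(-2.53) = 0.01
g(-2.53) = 0.00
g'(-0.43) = 0.08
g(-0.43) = -0.22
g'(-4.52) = 0.00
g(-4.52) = 0.00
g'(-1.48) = 0.29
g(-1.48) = 0.07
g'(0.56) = 0.12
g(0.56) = -0.07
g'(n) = (0.07*n + 0.32)*(9.51*n^2 + 8.64*n + 2.78)/(-3.17*n^3 - 4.32*n^2 - 2.78*n - 1.98)^2 + 0.07/(-3.17*n^3 - 4.32*n^2 - 2.78*n - 1.98)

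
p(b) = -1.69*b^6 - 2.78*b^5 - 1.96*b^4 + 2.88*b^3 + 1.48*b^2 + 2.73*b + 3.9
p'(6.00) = -98224.95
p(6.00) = -102310.44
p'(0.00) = 2.73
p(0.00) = 3.90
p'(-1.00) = 12.49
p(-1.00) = -1.10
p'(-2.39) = 489.24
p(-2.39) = -195.63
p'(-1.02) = 13.17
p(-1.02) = -1.36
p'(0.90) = -8.43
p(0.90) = 5.83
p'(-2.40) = 500.01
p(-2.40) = -200.57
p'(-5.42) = 36921.42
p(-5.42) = -31957.72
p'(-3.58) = 4142.21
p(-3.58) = -2364.04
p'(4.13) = -16617.95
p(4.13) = -12053.93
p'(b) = -10.14*b^5 - 13.9*b^4 - 7.84*b^3 + 8.64*b^2 + 2.96*b + 2.73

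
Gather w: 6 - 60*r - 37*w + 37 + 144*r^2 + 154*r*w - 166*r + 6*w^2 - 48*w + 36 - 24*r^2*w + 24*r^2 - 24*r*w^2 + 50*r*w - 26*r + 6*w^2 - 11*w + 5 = 168*r^2 - 252*r + w^2*(12 - 24*r) + w*(-24*r^2 + 204*r - 96) + 84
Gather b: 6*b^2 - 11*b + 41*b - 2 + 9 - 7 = 6*b^2 + 30*b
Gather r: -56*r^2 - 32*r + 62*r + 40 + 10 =-56*r^2 + 30*r + 50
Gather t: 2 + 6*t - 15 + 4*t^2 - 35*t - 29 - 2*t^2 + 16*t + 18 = 2*t^2 - 13*t - 24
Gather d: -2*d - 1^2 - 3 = -2*d - 4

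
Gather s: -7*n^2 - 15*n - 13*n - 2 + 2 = -7*n^2 - 28*n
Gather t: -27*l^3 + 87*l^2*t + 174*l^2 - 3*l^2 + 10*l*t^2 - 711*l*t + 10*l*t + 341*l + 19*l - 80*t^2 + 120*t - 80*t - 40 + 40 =-27*l^3 + 171*l^2 + 360*l + t^2*(10*l - 80) + t*(87*l^2 - 701*l + 40)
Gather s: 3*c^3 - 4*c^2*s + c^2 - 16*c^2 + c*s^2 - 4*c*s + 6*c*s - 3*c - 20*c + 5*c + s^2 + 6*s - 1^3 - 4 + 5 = 3*c^3 - 15*c^2 - 18*c + s^2*(c + 1) + s*(-4*c^2 + 2*c + 6)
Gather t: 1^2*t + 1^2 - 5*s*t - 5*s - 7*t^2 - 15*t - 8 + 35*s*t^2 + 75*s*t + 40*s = 35*s + t^2*(35*s - 7) + t*(70*s - 14) - 7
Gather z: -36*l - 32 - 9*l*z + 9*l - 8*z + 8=-27*l + z*(-9*l - 8) - 24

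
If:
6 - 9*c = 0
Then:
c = 2/3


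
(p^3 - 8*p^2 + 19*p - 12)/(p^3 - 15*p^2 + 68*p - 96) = (p - 1)/(p - 8)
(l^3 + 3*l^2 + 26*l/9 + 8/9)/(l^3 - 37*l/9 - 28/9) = (3*l + 2)/(3*l - 7)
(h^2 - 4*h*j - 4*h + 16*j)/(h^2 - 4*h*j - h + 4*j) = (h - 4)/(h - 1)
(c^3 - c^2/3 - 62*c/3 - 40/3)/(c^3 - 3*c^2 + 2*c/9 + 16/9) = 3*(c^2 - c - 20)/(3*c^2 - 11*c + 8)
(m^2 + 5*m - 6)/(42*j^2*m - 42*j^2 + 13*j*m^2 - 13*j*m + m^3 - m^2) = (m + 6)/(42*j^2 + 13*j*m + m^2)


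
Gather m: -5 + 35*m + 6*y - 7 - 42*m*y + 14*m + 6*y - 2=m*(49 - 42*y) + 12*y - 14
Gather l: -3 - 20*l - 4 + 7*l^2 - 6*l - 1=7*l^2 - 26*l - 8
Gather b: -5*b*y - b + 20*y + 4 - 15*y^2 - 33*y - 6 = b*(-5*y - 1) - 15*y^2 - 13*y - 2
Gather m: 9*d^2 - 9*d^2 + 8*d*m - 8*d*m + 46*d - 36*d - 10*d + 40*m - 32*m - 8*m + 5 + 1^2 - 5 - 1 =0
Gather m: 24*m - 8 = 24*m - 8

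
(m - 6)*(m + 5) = m^2 - m - 30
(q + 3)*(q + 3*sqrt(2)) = q^2 + 3*q + 3*sqrt(2)*q + 9*sqrt(2)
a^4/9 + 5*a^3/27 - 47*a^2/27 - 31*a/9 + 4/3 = (a/3 + 1)^2*(a - 4)*(a - 1/3)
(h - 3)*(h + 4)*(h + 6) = h^3 + 7*h^2 - 6*h - 72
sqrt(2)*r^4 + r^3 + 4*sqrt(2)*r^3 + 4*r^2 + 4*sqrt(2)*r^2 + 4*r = r*(r + 2)^2*(sqrt(2)*r + 1)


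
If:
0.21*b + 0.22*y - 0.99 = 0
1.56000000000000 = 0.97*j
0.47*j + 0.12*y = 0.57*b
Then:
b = 1.89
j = 1.61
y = 2.69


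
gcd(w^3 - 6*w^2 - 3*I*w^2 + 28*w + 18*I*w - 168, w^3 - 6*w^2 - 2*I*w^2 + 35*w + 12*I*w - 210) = w^2 + w*(-6 - 7*I) + 42*I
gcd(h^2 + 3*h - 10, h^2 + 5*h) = h + 5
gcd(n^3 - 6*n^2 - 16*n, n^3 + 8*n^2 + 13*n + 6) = 1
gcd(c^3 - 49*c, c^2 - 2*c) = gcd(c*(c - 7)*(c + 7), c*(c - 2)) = c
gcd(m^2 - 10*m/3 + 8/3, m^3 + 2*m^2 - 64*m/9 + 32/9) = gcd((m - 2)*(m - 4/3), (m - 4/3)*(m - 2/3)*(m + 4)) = m - 4/3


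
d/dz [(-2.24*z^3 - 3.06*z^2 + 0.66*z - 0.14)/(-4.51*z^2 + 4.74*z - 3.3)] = (10.1024*z^4 - 21.2352*z^3 + 10.6482*z^2 + 18.9332*z - 1.5144)/(20.3401*z^4 - 42.7548*z^3 + 52.2336*z^2 - 31.284*z + 10.89)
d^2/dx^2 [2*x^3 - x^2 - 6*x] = 12*x - 2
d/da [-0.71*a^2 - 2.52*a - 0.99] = -1.42*a - 2.52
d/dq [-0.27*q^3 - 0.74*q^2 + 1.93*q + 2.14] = -0.81*q^2 - 1.48*q + 1.93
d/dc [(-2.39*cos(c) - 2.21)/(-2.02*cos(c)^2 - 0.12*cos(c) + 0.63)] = (4.8278*cos(c)^2 + 8.9284*cos(c) + 1.7709)*sin(c)/(4.0804*cos(c)^4 + 0.4848*cos(c)^3 - 2.5308*cos(c)^2 - 0.1512*cos(c) + 0.3969)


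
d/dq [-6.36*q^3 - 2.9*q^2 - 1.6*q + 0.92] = -19.08*q^2 - 5.8*q - 1.6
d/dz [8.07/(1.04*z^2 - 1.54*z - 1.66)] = (12.4278 - 16.7856*z)/(-1.04*z^2 + 1.54*z + 1.66)^2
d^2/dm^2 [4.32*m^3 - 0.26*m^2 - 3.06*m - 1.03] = 25.92*m - 0.52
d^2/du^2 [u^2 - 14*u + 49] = 2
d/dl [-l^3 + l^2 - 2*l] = -3*l^2 + 2*l - 2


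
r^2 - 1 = (r - 1)*(r + 1)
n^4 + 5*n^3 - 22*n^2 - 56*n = n*(n - 4)*(n + 2)*(n + 7)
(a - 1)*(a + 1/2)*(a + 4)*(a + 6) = a^4 + 19*a^3/2 + 37*a^2/2 - 17*a - 12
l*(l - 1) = l^2 - l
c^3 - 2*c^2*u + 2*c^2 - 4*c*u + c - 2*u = (c + 1)^2*(c - 2*u)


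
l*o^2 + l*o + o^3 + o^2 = o*(l + o)*(o + 1)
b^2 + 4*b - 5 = (b - 1)*(b + 5)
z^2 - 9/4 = (z - 3/2)*(z + 3/2)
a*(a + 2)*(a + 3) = a^3 + 5*a^2 + 6*a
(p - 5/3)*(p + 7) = p^2 + 16*p/3 - 35/3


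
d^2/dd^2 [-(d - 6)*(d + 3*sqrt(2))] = -2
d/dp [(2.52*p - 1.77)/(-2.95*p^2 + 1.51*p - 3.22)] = (7.434*p^2 - 10.443*p - 5.4417)/(8.7025*p^4 - 8.909*p^3 + 21.2781*p^2 - 9.7244*p + 10.3684)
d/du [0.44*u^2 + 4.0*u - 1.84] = 0.88*u + 4.0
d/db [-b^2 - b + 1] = -2*b - 1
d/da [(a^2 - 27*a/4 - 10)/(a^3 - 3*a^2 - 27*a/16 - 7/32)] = 8*(-32*a^3 + 440*a^2 + 148*a - 1971)/(256*a^5 - 1600*a^4 + 1840*a^3 + 2020*a^2 + 560*a + 49)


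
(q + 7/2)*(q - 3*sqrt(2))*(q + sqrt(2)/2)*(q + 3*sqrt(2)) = q^4 + sqrt(2)*q^3/2 + 7*q^3/2 - 18*q^2 + 7*sqrt(2)*q^2/4 - 63*q - 9*sqrt(2)*q - 63*sqrt(2)/2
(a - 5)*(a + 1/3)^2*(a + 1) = a^4 - 10*a^3/3 - 68*a^2/9 - 34*a/9 - 5/9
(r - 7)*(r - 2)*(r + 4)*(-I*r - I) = -I*r^4 + 4*I*r^3 + 27*I*r^2 - 34*I*r - 56*I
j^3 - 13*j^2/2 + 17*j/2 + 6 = (j - 4)*(j - 3)*(j + 1/2)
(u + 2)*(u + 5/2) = u^2 + 9*u/2 + 5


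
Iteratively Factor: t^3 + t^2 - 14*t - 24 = (t + 2)*(t^2 - t - 12) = (t - 4)*(t + 2)*(t + 3)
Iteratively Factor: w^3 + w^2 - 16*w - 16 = (w - 4)*(w^2 + 5*w + 4) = (w - 4)*(w + 4)*(w + 1)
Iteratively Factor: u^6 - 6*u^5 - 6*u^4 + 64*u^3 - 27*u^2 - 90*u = (u)*(u^5 - 6*u^4 - 6*u^3 + 64*u^2 - 27*u - 90) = u*(u + 3)*(u^4 - 9*u^3 + 21*u^2 + u - 30) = u*(u - 5)*(u + 3)*(u^3 - 4*u^2 + u + 6) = u*(u - 5)*(u + 1)*(u + 3)*(u^2 - 5*u + 6) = u*(u - 5)*(u - 3)*(u + 1)*(u + 3)*(u - 2)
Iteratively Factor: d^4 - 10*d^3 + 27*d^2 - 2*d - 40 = (d - 4)*(d^3 - 6*d^2 + 3*d + 10) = (d - 5)*(d - 4)*(d^2 - d - 2) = (d - 5)*(d - 4)*(d - 2)*(d + 1)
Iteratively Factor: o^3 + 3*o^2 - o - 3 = (o + 3)*(o^2 - 1) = (o + 1)*(o + 3)*(o - 1)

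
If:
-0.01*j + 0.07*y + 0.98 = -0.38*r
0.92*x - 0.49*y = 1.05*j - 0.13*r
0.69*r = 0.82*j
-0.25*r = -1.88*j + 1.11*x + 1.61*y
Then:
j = -2.14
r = -2.55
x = -2.35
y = -0.49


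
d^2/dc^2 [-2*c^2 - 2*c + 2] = -4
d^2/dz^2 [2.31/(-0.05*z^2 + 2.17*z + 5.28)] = (-0.01155*z^2 + 0.50127*z + 2.31*(0.1*z - 2.17)*(0.2*z - 4.34) + 1.21968)/(-0.05*z^2 + 2.17*z + 5.28)^3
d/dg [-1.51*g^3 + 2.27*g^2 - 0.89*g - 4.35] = -4.53*g^2 + 4.54*g - 0.89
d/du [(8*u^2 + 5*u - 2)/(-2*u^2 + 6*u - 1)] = (58*u^2 - 24*u + 7)/(4*u^4 - 24*u^3 + 40*u^2 - 12*u + 1)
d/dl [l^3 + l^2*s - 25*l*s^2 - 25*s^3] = 3*l^2 + 2*l*s - 25*s^2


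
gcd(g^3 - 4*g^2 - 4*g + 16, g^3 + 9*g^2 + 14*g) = g + 2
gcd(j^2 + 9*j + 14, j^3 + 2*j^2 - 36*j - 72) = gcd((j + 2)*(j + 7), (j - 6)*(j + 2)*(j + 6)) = j + 2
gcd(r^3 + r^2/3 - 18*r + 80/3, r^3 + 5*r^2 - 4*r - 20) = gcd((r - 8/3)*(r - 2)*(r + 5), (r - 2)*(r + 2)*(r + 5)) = r^2 + 3*r - 10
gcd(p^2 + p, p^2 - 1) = p + 1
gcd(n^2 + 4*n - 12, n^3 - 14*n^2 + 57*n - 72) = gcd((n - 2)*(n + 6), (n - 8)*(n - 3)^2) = 1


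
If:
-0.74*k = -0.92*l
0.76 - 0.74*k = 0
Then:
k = 1.03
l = 0.83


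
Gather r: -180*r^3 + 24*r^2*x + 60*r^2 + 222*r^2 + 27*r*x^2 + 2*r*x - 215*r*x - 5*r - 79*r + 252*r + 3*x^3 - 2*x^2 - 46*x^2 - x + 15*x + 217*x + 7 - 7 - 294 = -180*r^3 + r^2*(24*x + 282) + r*(27*x^2 - 213*x + 168) + 3*x^3 - 48*x^2 + 231*x - 294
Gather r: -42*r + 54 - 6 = 48 - 42*r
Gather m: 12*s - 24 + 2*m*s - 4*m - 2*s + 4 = m*(2*s - 4) + 10*s - 20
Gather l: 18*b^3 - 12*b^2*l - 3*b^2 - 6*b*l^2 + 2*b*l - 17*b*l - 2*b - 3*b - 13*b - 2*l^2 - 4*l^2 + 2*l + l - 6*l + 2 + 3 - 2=18*b^3 - 3*b^2 - 18*b + l^2*(-6*b - 6) + l*(-12*b^2 - 15*b - 3) + 3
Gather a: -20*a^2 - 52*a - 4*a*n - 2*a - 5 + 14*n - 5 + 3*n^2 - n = -20*a^2 + a*(-4*n - 54) + 3*n^2 + 13*n - 10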